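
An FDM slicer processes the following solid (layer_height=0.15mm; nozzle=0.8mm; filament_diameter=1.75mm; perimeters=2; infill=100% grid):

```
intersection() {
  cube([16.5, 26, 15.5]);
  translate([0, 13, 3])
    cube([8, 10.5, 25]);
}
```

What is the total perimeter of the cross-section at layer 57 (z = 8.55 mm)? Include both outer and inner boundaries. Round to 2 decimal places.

At z = 8.55 mm: the cube is present — its section is the full 16.5×26 rectangle (perimeter 85.00 mm); the 8×10.5 cube at (0, 13) contributes its full rectangle (perimeter 37.00 mm); After intersecting: the 8×10.5 cube at (0, 13) lies inside the 16.5×26 cube, so the common part is the 8×10.5 cube at (0, 13) itself — boundary = 37.00 mm. Overall, the cross-section is a single solid region. Total boundary length (outer) = 37.00 mm.

37.00 mm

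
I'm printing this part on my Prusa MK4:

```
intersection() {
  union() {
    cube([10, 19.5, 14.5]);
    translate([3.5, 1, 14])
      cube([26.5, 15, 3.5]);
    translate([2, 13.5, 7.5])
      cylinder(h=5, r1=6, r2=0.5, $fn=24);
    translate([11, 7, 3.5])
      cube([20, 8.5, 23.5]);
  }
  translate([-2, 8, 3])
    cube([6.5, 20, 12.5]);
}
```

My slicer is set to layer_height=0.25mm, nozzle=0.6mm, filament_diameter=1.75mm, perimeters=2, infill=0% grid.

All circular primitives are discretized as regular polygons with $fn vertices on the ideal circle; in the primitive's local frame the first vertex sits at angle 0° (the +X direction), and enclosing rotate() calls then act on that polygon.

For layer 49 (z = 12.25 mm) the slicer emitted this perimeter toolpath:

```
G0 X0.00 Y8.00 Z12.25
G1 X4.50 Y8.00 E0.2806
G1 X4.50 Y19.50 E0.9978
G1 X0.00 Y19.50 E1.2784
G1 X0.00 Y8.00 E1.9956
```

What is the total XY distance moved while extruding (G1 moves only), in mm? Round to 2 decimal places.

Sum the Euclidean lengths of each G1 segment: total = 32.00 mm.

32.00 mm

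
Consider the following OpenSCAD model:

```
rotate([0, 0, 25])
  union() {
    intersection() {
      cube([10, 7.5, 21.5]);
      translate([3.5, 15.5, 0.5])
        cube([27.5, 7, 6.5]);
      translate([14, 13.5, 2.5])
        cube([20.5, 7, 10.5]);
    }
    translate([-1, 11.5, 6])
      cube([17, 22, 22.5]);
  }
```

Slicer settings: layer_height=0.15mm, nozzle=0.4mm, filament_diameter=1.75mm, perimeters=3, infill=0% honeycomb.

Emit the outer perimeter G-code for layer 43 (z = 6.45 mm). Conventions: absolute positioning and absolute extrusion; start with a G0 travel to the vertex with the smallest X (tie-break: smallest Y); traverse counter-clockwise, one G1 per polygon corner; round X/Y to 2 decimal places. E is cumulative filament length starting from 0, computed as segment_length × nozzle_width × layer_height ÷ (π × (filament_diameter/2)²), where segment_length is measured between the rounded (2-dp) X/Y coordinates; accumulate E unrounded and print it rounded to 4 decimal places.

G0 X-15.06 Y29.94 Z6.45
G1 X-5.77 Y10.00 E0.5487
G1 X9.64 Y17.18 E0.9728
G1 X0.34 Y37.12 E1.5217
G1 X-15.06 Y29.94 E1.9455

At z = 6.45 mm: the 10×7.5 cube contributes its full rectangle; the cube at (3.5, 15.5) (footprint 27.5×7) is included at this height; the 20.5×7 cube at (14, 13.5) contributes its full rectangle; Taking the intersection: the 27.5×7 cube at (3.5, 15.5) does not overlap the 10×7.5 cube (empty); the 20.5×7 cube at (14, 13.5) does not overlap the running intersection (empty) — nothing remains; the 17×22 cube at (-1, 11.5) contributes its full rectangle; Merging all regions: only the 17×22 cube at (-1, 11.5) is present, so the union is just that shape — 1 connected region; (rotated 25° about Z; rotation is an isometry so areas/perimeters/island counts are preserved). The outline is a single polygon with 4 vertices. Extrusion per mm of travel: 0.4 × 0.15 / (π × 0.875²) = 0.024945. Accumulating E over each segment gives final E = 1.9455.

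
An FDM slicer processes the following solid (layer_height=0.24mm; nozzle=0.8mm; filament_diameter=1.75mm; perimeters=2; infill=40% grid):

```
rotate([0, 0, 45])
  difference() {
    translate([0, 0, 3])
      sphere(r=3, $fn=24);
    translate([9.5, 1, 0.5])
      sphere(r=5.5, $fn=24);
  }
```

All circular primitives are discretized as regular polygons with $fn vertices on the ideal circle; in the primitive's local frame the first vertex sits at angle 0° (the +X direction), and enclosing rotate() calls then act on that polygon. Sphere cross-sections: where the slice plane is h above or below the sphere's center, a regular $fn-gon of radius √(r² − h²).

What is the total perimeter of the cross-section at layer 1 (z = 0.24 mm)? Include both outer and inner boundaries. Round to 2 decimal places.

At z = 0.24 mm: the r=3 sphere slices to a regular 24-gon of circumradius 1.176 (√(r²−h²) with h=2.76 from center) (perimeter = 2·24·1.176·sin(180°/24) = 7.37 mm); the sphere at (9.5, 1): section is a regular 24-gon, circumradius = √(r²−h²) = √(5.5²−0.26²) = 5.494 (perimeter = 2·24·5.494·sin(180°/24) = 34.42 mm); Taking the first minus the rest: starting from the r=3 sphere, the r=5.5 sphere at (9.5, 1) misses the remaining region (no effect) — boundary = 7.37 mm; (whole slice rotated 45° about Z — lengths, areas and connectivity unchanged). Overall, the cross-section is a single solid region. Total boundary length (outer) = 7.37 mm.

7.37 mm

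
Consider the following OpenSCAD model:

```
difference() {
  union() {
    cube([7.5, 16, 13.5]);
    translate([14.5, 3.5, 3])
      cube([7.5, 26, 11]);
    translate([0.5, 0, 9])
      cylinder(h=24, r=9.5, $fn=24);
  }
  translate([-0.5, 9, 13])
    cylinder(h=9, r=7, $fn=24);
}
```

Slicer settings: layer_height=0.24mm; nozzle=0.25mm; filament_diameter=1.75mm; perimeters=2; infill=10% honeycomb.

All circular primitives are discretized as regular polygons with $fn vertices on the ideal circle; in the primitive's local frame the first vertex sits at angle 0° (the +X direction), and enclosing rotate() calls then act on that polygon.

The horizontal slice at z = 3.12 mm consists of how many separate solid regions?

At z = 3.12 mm: the cube is present — its section is the full 7.5×16 rectangle; the 7.5×26 cube at (14.5, 3.5) contributes its full rectangle; the cylinder at (0.5, 0) is not intersected at this z (z outside [9, 33]); Combining (union): the 2 present regions are separate (no shared area or edge), so areas and boundary lengths simply add and each stays a separate island — 2 connected regions; the cylinder at (-0.5, 9) does not reach this height (z outside [13, 22]); Subtracting the remaining from the first: none of the subtracted shapes is present at this height, so the result so far is unchanged — 2 connected regions. The result has 2 disconnected regions.

2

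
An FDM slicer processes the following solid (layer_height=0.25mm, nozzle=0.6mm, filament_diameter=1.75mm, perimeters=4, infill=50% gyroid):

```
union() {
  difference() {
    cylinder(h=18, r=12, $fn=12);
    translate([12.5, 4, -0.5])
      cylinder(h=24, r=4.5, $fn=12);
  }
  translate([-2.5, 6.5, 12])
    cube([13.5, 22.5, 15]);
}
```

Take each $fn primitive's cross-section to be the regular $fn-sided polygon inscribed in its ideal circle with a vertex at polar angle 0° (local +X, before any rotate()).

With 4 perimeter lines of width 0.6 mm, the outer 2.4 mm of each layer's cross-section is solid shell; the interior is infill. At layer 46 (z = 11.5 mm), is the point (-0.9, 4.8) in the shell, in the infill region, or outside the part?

At z = 11.5 mm: the r=12 cylinder gives a regular 12-gon of circumradius 12 (constant along its height); the cylinder at (12.5, 4): section is a regular 12-gon, circumradius r=4.5; Subtracting the remaining from the first: starting from the r=12 cylinder, the r=4.5 cylinder at (12.5, 4) partially overlaps it — only the 16.61 mm² overlap (of its 60.75 mm²) is removed, clipping the outline — 1 connected region; the cube at (-2.5, 6.5) is absent (z outside [12, 27]); Taking the union: only that combined region is present, so the union is just that shape — 1 connected region. Overall, the cross-section is a single solid region. The nearest boundary edge runs (-6.00, 10.39)→(0.00, 12.00); distance from the point to it = 6.72 mm. The point is inside the cross-section and 6.72 mm from the nearest boundary — more than the 2.4 mm shell width (4 × 0.6), so it's in the infill interior.

infill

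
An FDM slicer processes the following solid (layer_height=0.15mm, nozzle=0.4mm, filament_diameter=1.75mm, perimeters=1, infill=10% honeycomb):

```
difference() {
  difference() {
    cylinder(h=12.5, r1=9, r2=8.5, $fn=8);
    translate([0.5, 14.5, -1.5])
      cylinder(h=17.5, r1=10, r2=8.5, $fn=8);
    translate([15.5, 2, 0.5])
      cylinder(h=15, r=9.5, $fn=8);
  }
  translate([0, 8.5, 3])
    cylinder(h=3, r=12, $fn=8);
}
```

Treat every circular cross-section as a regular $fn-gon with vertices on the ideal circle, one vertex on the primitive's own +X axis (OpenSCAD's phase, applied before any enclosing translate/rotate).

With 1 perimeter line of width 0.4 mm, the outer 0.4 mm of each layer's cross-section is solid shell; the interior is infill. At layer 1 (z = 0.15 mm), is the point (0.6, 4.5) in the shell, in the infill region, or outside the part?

At z = 0.15 mm: the cone (r1=9→r2=8.5) has section circumradius 8.994 here — a regular 8-gon; the cone at (0.5, 14.5): at t=0.094 of its height the radius interpolates to r₁+(r₂−r₁)t = 9.859, giving a regular 8-gon of that circumradius; the cylinder at (15.5, 2) does not reach this height (z outside [0.5, 15.5]); Taking the first minus the rest: starting from the cone, the cone at (0.5, 14.5) partially overlaps it — only the 22.82 mm² overlap (of its 274.90 mm²) is removed, clipping the outline — 1 connected region; the cylinder at (0, 8.5) is absent (z outside [3, 6]); Subtracting the remaining from the first: none of the subtracted shapes is present at this height, so the result so far is unchanged — 1 connected region. Overall, the cross-section is a single solid region. The nearest boundary edge runs (0.50, 4.64)→(5.50, 6.71); distance from the point to it = 0.17 mm. The point is inside the cross-section, 0.17 mm from the nearest boundary — within the 0.4 mm shell band (1 × 0.4).

shell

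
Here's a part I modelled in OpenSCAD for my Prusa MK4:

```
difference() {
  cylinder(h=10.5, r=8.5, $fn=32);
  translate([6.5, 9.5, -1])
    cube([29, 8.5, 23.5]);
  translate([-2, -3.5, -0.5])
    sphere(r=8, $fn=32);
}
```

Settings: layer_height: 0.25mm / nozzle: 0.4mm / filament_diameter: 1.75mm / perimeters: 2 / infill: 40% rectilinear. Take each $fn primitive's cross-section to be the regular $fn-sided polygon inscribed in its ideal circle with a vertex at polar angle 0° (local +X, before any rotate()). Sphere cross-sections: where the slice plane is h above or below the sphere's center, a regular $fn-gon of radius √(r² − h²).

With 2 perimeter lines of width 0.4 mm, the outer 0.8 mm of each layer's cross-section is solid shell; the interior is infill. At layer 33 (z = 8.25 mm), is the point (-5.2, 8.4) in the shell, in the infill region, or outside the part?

outside

At z = 8.25 mm: the cylinder: section is a regular 32-gon, circumradius r=8.5; the 29×8.5 cube at (6.5, 9.5) contributes its full rectangle; the sphere at (-2, -3.5) is not intersected at this z (|z−center|=8.750 > r=8); Subtracting the remaining from the first: starting from the r=8.5 cylinder, the 29×8.5 cube at (6.5, 9.5) misses the remaining region (no effect) — 1 connected region. Overall, the cross-section is a single solid region. The nearest boundary edge runs (-4.72, 7.07)→(-3.25, 7.85); distance from the point to it = 1.40 mm. The point is not inside any of the regions above, so it lies outside the cross-section (1.40 mm from the nearest boundary).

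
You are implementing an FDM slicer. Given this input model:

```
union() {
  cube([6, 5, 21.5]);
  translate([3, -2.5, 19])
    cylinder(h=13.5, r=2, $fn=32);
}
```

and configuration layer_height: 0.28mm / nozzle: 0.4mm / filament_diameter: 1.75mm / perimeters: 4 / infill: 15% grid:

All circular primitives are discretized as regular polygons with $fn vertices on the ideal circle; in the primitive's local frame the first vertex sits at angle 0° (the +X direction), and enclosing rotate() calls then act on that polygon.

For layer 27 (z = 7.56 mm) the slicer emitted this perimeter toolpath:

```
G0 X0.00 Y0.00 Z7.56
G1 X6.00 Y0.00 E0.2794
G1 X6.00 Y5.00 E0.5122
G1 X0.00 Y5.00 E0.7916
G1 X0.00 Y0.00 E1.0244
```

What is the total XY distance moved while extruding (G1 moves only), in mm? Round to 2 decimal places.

Sum the Euclidean lengths of each G1 segment: total = 22.00 mm.

22.00 mm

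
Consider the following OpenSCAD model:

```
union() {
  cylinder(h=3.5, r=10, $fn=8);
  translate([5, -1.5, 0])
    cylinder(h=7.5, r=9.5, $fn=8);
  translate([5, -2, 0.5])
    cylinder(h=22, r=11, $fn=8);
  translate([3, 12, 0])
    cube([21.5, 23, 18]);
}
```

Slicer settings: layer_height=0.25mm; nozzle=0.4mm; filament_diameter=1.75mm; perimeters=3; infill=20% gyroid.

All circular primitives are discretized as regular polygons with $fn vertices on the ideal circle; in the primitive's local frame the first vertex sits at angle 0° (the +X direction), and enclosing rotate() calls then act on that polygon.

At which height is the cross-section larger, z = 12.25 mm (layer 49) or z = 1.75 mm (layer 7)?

layer 7 (z = 1.75 mm)

Layer 49 (z = 12.25): the cylinder does not reach this height (z outside [0, 3.5]); the cylinder at (5, -1.5) is not intersected at this z (z outside [0, 7.5]); the r=11 cylinder at (5, -2) gives a regular 8-gon of circumradius 11 (constant along its height) (area = (8/2)·11.000²·sin(360°/8) = 342.24 mm²); the cube at (3, 12) is present — its section is the full 21.5×23 rectangle (area 494.50 mm²); Combining (union): the 2 present regions are separate (no shared area or edge), so areas and boundary lengths simply add and each stays a separate island — area = 836.74 mm². So its area = 836.74 mm². Layer 7 (z = 1.75): the r=10 cylinder gives a regular 8-gon of circumradius 10 (constant along its height) (area = (8/2)·10.000²·sin(360°/8) = 282.84 mm²); the r=9.5 cylinder at (5, -1.5) gives a regular 8-gon of circumradius 9.5 (constant along its height) (area = (8/2)·9.500²·sin(360°/8) = 255.27 mm²); the r=11 cylinder at (5, -2) contributes a regular 8-gon of circumradius 11 (area = (8/2)·11.000²·sin(360°/8) = 342.24 mm²); the cube at (3, 12) is present — its section is the full 21.5×23 rectangle (area 494.50 mm²); Combining (union): the regions partially overlap — summed areas 1374.85 mm² minus the doubly-counted overlap 459.67 mm² gives 915.17 mm² — area = 915.17 mm². So its area = 915.17 mm². Layer 7 is larger (915.17 vs 836.74 mm²).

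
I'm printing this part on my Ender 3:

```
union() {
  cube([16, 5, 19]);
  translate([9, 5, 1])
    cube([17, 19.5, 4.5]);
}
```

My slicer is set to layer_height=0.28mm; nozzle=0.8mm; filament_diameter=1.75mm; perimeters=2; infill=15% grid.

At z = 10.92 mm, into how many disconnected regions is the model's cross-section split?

1

At z = 10.92 mm: the 16×5 cube contributes its full rectangle; the cube at (9, 5) is absent (z outside [1, 5.5]); Combining (union): only the 16×5 cube is present, so the union is just that shape — 1 connected region. The result has 1 disconnected region.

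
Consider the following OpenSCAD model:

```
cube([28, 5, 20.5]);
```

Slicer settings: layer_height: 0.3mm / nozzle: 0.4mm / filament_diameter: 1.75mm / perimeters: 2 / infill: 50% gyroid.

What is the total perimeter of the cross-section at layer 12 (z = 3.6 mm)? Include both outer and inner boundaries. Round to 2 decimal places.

At z = 3.6 mm: the cube is present — its section is the full 28×5 rectangle (perimeter 66.00 mm). Overall, the cross-section is a single solid region. Total boundary length (outer) = 66.00 mm.

66.00 mm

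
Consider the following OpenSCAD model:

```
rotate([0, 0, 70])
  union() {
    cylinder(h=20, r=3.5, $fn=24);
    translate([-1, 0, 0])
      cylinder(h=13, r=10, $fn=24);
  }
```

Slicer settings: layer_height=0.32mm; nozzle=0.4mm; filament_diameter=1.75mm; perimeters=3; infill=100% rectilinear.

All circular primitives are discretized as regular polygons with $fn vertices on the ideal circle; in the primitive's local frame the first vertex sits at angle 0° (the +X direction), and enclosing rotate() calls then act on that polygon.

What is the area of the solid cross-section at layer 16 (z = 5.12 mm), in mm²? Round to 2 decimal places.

At z = 5.12 mm: the cylinder: section is a regular 24-gon, circumradius r=3.5 (area = (24/2)·3.500²·sin(360°/24) = 38.05 mm²); the r=10 cylinder at (-1, 0) gives a regular 24-gon of circumradius 10 (constant along its height) (area = (24/2)·10.000²·sin(360°/24) = 310.58 mm²); Combining (union): the r=3.5 cylinder lies entirely inside the r=10 cylinder at (-1, 0), so the union is just the r=10 cylinder at (-1, 0) — area = 310.58 mm²; (rotated 70° about Z; rotation is an isometry so areas/perimeters/island counts are preserved). Overall, the cross-section is a single solid region. Net area = 310.58 mm².

310.58 mm²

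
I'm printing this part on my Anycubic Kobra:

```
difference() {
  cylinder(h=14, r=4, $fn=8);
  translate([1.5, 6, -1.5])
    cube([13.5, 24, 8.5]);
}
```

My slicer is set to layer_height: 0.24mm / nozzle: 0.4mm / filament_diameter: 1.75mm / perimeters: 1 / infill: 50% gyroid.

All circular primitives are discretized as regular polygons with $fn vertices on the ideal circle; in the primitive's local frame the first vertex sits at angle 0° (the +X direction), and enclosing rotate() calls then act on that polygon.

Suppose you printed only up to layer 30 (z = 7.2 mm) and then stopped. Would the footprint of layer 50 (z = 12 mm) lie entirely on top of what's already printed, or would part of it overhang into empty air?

entirely on top

Compare the two slices. At z = 7.2: the r=4 cylinder contributes a regular 8-gon of circumradius 4 (area = (8/2)·4.000²·sin(360°/8) = 45.25 mm²); the cube at (1.5, 6) does not reach this height (z outside [-1.5, 7]); After the difference (first − rest): none of the subtracted shapes is present at this height, so the r=4 cylinder is unchanged — area = 45.25 mm². At z = 12: the r=4 cylinder gives a regular 8-gon of circumradius 4 (constant along its height) (area = (8/2)·4.000²·sin(360°/8) = 45.25 mm²); the cube at (1.5, 6) does not reach this height (z outside [-1.5, 7]); After the difference (first − rest): none of the subtracted shapes is present at this height, so the r=4 cylinder is unchanged — area = 45.25 mm². Checking containment: the cross-section at z = 12 is a subset of the cross-section at z = 7.2.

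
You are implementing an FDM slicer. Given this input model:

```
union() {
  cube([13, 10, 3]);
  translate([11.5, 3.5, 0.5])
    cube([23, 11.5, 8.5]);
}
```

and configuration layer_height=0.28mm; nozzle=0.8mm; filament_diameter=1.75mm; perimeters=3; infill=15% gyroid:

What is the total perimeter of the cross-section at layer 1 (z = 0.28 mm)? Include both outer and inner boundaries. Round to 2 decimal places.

46.00 mm

At z = 0.28 mm: the 13×10 cube contributes its full rectangle (perimeter 46.00 mm); the cube at (11.5, 3.5) is absent (z outside [0.5, 9]); Combining (union): only the 13×10 cube is present, so the union is just that shape — boundary = 46.00 mm. Overall, the cross-section is a single solid region. Total boundary length (outer) = 46.00 mm.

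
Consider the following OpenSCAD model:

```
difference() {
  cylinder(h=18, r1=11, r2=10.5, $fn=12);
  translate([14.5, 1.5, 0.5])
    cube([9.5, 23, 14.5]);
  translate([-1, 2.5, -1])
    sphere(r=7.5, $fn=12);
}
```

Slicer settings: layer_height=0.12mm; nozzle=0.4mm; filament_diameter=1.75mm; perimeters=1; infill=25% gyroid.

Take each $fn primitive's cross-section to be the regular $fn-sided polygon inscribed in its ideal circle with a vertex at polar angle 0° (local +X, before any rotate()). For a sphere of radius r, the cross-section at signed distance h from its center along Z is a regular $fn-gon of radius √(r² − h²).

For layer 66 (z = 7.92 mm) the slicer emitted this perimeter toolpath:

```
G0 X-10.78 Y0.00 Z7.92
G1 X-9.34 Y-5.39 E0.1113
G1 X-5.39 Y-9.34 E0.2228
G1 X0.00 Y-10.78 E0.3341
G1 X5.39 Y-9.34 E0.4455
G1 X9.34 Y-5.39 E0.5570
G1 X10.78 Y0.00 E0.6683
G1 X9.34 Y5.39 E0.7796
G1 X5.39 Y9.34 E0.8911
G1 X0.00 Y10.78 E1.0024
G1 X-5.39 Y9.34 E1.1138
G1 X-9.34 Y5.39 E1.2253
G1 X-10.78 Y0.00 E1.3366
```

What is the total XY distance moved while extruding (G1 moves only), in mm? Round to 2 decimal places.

Sum the Euclidean lengths of each G1 segment: total = 66.98 mm.

66.98 mm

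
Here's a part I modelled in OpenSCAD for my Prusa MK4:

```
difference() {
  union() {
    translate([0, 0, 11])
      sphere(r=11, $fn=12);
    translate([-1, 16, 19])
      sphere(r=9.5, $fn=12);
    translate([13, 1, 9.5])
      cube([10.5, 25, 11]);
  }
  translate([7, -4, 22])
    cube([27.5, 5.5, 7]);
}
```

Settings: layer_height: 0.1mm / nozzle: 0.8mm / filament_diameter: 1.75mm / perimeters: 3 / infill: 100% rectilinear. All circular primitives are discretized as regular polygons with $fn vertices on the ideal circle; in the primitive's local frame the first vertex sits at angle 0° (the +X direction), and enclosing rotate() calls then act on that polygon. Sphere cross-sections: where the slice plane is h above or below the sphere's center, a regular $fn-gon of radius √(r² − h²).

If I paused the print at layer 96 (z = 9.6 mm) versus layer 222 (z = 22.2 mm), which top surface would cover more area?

Layer 96 (z = 9.6): the sphere: section is a regular 12-gon, circumradius = √(r²−h²) = √(11²−1.4²) = 10.911 (area = (12/2)·10.911²·sin(360°/12) = 357.12 mm²); the sphere at (-1, 16): section is a regular 12-gon, circumradius = √(r²−h²) = √(9.5²−9.4²) = 1.375 (area = (12/2)·1.375²·sin(360°/12) = 5.67 mm²); the cube at (13, 1) is present — its section is the full 10.5×25 rectangle (area 262.50 mm²); Taking the union: the 3 present regions are separate (no shared area or edge), so areas and boundary lengths simply add and each stays a separate island — area = 625.29 mm²; the cube at (7, -4) is absent (z outside [22, 29]); Subtracting the remaining from the first: none of the subtracted shapes is present at this height, so the result so far is unchanged — area = 625.29 mm². So its area = 625.29 mm². Layer 222 (z = 22.2): the sphere does not reach this height (|z−center|=11.200 > r=11); the r=9.5 sphere at (-1, 16) contributes a regular 12-gon of circumradius √(9.5²−3.2²) = 8.945 (area = (12/2)·8.945²·sin(360°/12) = 240.03 mm²); the cube at (13, 1) is absent (z outside [9.5, 20.5]); Merging all regions: only the r=9.5 sphere at (-1, 16) is present, so the union is just that shape — area = 240.03 mm²; the cube at (7, -4) (footprint 27.5×5.5) is included at this height (area 151.25 mm²); After the difference (first − rest): starting from that combined region (240.03 mm²), the 27.5×5.5 cube at (7, -4) misses the remaining region (no effect) — area = 240.03 mm². So its area = 240.03 mm². Layer 96 is larger (625.29 vs 240.03 mm²).

layer 96 (z = 9.6 mm)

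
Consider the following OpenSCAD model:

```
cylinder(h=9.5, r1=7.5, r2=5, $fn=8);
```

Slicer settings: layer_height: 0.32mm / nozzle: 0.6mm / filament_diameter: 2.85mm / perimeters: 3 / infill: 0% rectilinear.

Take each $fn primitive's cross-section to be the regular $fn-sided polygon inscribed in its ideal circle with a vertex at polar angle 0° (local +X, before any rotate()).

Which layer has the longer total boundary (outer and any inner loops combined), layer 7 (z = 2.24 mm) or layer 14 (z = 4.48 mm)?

layer 7 (z = 2.24 mm)

Layer 7 (z = 2.24): the cone: at t=0.236 of its height the radius interpolates to r₁+(r₂−r₁)t = 6.911, giving a regular 8-gon of that circumradius (perimeter = 2·8·6.911·sin(180°/8) = 42.31 mm). So its perimeter = 42.31 mm. Layer 14 (z = 4.48): the cone: at t=0.472 of its height the radius interpolates to r₁+(r₂−r₁)t = 6.321, giving a regular 8-gon of that circumradius (perimeter = 2·8·6.321·sin(180°/8) = 38.70 mm). So its perimeter = 38.70 mm. Layer 7 is larger (42.31 vs 38.70 mm).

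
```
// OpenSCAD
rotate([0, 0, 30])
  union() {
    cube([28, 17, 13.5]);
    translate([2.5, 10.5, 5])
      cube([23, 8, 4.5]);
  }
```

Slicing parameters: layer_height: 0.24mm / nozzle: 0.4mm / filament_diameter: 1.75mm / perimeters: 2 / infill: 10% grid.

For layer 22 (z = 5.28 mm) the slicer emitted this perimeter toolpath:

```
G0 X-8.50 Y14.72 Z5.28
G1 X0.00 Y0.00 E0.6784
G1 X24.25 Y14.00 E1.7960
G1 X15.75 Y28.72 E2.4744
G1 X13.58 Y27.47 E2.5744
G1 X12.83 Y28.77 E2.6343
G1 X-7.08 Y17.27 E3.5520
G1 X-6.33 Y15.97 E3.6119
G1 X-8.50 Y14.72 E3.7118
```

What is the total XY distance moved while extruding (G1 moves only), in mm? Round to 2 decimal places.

93.00 mm

Sum the Euclidean lengths of each G1 segment: total = 93.00 mm.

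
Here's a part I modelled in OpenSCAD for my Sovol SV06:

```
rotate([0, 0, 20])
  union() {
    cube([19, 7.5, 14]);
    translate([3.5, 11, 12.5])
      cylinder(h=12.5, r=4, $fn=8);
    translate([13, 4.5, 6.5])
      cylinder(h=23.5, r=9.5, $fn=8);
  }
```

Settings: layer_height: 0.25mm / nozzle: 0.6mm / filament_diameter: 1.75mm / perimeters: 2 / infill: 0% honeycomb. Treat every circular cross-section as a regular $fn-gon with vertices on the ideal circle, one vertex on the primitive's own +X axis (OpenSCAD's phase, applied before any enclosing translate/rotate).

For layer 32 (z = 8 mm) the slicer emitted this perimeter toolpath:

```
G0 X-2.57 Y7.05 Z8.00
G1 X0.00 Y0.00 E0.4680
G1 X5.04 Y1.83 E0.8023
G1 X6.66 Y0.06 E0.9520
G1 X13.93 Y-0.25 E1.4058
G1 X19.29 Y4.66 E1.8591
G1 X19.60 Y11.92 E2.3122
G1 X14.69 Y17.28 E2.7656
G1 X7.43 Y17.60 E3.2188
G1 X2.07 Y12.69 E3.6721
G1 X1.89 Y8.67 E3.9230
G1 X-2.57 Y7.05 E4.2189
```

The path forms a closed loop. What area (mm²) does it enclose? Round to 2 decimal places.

287.56 mm²

Apply the shoelace formula to the sequence of (X, Y) vertices; enclosed area = 287.56 mm².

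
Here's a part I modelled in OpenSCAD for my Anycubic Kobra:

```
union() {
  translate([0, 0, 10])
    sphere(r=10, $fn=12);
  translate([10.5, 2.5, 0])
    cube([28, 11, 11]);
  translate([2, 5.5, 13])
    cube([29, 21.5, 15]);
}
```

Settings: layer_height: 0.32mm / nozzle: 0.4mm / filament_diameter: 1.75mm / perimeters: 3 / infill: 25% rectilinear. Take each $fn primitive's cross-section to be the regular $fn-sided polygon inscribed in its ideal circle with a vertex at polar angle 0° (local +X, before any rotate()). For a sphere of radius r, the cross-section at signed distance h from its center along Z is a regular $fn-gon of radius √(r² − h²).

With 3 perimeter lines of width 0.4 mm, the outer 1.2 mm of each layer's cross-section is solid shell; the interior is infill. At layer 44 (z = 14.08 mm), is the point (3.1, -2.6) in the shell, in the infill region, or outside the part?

infill

At z = 14.08 mm: the r=10 sphere slices to a regular 12-gon of circumradius 9.130 (√(r²−h²) with h=4.08 from center); the cube at (10.5, 2.5) does not reach this height (z outside [0, 11]); the cube at (2, 5.5) is present — its section is the full 29×21.5 rectangle; Combining (union): the regions partially overlap (shared area 9.95 mm²), so overlapping operands fuse into one piece — 1 connected region. Overall, the cross-section is a single solid region. The nearest boundary edge runs (7.91, -4.56)→(4.56, -7.91); distance from the point to it = 4.79 mm. The point is inside the cross-section and 4.79 mm from the nearest boundary — more than the 1.2 mm shell width (3 × 0.4), so it's in the infill interior.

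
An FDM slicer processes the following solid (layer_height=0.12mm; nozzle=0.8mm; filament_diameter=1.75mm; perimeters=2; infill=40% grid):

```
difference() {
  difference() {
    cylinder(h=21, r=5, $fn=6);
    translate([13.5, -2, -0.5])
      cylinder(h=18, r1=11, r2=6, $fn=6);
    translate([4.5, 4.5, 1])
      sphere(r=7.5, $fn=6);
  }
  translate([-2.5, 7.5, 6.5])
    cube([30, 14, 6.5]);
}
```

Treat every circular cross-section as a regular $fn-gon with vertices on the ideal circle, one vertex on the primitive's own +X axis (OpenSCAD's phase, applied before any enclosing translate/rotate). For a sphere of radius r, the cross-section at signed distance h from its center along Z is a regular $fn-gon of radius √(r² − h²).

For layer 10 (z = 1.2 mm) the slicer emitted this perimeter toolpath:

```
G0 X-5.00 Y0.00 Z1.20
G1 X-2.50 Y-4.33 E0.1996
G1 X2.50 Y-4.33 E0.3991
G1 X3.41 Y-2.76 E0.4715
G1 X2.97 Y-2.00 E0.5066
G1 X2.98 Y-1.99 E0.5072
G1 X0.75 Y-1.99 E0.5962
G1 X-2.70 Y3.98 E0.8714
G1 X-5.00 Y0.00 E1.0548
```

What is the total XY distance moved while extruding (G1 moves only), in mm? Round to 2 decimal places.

Sum the Euclidean lengths of each G1 segment: total = 26.43 mm.

26.43 mm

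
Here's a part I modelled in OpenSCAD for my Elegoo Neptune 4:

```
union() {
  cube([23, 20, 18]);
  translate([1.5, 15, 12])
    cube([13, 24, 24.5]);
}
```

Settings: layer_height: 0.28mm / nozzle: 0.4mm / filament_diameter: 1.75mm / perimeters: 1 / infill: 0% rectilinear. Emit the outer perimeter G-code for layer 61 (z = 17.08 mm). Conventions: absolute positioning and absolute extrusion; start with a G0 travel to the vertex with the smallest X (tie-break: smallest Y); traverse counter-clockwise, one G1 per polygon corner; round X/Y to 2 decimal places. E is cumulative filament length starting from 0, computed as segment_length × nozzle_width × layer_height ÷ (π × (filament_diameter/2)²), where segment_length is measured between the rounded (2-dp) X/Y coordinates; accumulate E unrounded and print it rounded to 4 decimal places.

G0 X0.00 Y0.00 Z17.08
G1 X23.00 Y0.00 E1.0710
G1 X23.00 Y20.00 E2.0023
G1 X14.50 Y20.00 E2.3981
G1 X14.50 Y39.00 E3.2828
G1 X1.50 Y39.00 E3.8881
G1 X1.50 Y20.00 E4.7728
G1 X0.00 Y20.00 E4.8427
G1 X0.00 Y0.00 E5.7740

At z = 17.08 mm: the cube is present — its section is the full 23×20 rectangle; the cube at (1.5, 15) is present — its section is the full 13×24 rectangle; Combining (union): the regions partially overlap (shared area 65.00 mm²), so overlapping operands fuse into one piece — 1 connected region. The outline is a single polygon with 8 vertices. Extrusion per mm of travel: 0.4 × 0.28 / (π × 0.875²) = 0.046564. Accumulating E over each segment gives final E = 5.7740.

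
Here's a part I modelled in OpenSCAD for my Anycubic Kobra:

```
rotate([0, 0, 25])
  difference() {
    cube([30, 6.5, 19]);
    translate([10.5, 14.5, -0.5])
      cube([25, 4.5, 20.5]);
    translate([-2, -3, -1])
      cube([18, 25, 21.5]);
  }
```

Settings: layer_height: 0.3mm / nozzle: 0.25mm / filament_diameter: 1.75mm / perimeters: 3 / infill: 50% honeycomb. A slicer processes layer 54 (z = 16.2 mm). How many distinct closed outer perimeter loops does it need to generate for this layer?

1

At z = 16.2 mm: the cube (footprint 30×6.5) is included at this height; the 25×4.5 cube at (10.5, 14.5) contributes its full rectangle; the cube at (-2, -3) (footprint 18×25) is included at this height; Subtracting the remaining from the first: starting from the 30×6.5 cube, the 25×4.5 cube at (10.5, 14.5) misses the remaining region (no effect); the 18×25 cube at (-2, -3) partially overlaps it — only the 104.00 mm² overlap (of its 450.00 mm²) is removed, clipping the outline — 1 connected region; (whole slice rotated 25° about Z — lengths, areas and connectivity unchanged). The result has 1 disconnected region.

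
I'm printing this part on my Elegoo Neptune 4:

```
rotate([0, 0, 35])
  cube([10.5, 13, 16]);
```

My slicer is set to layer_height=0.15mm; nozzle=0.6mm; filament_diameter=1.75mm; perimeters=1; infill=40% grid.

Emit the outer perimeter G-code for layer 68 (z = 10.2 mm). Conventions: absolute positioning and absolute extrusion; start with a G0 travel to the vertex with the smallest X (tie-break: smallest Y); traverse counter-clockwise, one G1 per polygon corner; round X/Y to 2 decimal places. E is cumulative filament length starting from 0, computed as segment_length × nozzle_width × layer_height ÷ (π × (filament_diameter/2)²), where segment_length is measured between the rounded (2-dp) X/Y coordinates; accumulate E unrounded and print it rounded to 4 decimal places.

At z = 10.2 mm: the cube is present — its section is the full 10.5×13 rectangle; (whole slice rotated 35° about Z — lengths, areas and connectivity unchanged). The outline is a single polygon with 4 vertices. Extrusion per mm of travel: 0.6 × 0.15 / (π × 0.875²) = 0.037418. Accumulating E over each segment gives final E = 1.7587.

G0 X-7.46 Y10.65 Z10.20
G1 X0.00 Y0.00 E0.4865
G1 X8.60 Y6.02 E0.8793
G1 X1.14 Y16.67 E1.3659
G1 X-7.46 Y10.65 E1.7587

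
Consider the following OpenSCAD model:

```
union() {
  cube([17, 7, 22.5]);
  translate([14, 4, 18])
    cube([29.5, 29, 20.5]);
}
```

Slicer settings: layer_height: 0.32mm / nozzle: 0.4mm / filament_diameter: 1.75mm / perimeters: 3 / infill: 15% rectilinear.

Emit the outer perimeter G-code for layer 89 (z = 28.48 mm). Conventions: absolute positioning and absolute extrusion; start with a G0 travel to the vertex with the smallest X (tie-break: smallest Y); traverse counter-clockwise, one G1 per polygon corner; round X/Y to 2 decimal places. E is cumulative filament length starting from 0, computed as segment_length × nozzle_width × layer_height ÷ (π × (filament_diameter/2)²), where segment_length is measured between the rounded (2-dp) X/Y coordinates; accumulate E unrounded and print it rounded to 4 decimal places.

G0 X14.00 Y4.00 Z28.48
G1 X43.50 Y4.00 E1.5699
G1 X43.50 Y33.00 E3.1131
G1 X14.00 Y33.00 E4.6830
G1 X14.00 Y4.00 E6.2263

At z = 28.48 mm: the cube is absent (z outside [0, 22.5]); the 29.5×29 cube at (14, 4) contributes its full rectangle; Merging all regions: only the 29.5×29 cube at (14, 4) is present, so the union is just that shape — 1 connected region. The outline is a single polygon with 4 vertices. Extrusion per mm of travel: 0.4 × 0.32 / (π × 0.875²) = 0.053216. Accumulating E over each segment gives final E = 6.2263.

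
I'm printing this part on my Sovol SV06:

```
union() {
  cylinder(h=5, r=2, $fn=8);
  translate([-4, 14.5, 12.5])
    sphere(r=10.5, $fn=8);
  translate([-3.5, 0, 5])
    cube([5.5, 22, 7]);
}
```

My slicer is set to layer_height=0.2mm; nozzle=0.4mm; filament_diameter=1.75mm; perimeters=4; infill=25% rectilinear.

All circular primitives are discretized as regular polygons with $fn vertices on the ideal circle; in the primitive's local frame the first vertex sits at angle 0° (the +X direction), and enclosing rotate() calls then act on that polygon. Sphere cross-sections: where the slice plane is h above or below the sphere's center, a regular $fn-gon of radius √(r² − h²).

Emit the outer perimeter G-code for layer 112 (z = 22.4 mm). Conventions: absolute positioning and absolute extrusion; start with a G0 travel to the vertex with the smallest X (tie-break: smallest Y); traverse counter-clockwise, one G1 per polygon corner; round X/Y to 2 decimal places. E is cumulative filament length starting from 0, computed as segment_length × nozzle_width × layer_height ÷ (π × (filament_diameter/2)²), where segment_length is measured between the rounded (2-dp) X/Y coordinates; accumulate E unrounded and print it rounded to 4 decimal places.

G0 X-7.50 Y14.50 Z22.40
G1 X-6.47 Y12.03 E0.0890
G1 X-4.00 Y11.00 E0.1780
G1 X-1.53 Y12.03 E0.2670
G1 X-0.50 Y14.50 E0.3560
G1 X-1.53 Y16.97 E0.4450
G1 X-4.00 Y18.00 E0.5341
G1 X-6.47 Y16.97 E0.6231
G1 X-7.50 Y14.50 E0.7121

At z = 22.4 mm: the cylinder does not reach this height (z outside [0, 5]); the r=10.5 sphere at (-4, 14.5) slices to a regular 8-gon of circumradius 3.499 (√(r²−h²) with h=9.9 from center); the cube at (-3.5, 0) is not intersected at this z (z outside [5, 12]); Taking the union: only the r=10.5 sphere at (-4, 14.5) is present, so the union is just that shape — 1 connected region. The outline is a single polygon with 8 vertices. Extrusion per mm of travel: 0.4 × 0.2 / (π × 0.875²) = 0.033260. Accumulating E over each segment gives final E = 0.7121.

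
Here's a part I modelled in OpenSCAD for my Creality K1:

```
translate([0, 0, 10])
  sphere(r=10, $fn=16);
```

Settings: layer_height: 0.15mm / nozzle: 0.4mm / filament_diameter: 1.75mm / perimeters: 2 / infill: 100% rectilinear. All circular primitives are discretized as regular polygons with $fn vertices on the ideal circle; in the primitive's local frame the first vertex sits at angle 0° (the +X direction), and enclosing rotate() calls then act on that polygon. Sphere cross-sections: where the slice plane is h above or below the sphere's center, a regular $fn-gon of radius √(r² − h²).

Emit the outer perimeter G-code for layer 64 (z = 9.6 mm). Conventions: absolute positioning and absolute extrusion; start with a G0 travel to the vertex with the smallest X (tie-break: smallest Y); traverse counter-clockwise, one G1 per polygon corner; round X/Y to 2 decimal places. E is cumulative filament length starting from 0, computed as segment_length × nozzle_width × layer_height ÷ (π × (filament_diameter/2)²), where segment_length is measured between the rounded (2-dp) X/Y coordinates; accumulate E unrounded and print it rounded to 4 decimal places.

G0 X-9.99 Y0.00 Z9.60
G1 X-9.23 Y-3.82 E0.0972
G1 X-7.07 Y-7.07 E0.1945
G1 X-3.82 Y-9.23 E0.2918
G1 X0.00 Y-9.99 E0.3890
G1 X3.82 Y-9.23 E0.4862
G1 X7.07 Y-7.07 E0.5835
G1 X9.23 Y-3.82 E0.6808
G1 X9.99 Y0.00 E0.7780
G1 X9.23 Y3.82 E0.8752
G1 X7.07 Y7.07 E0.9725
G1 X3.82 Y9.23 E1.0699
G1 X0.00 Y9.99 E1.1670
G1 X-3.82 Y9.23 E1.2642
G1 X-7.07 Y7.07 E1.3615
G1 X-9.23 Y3.82 E1.4589
G1 X-9.99 Y0.00 E1.5560

At z = 9.6 mm: the r=10 sphere slices to a regular 16-gon of circumradius 9.992 (√(r²−h²) with h=0.4 from center). The outline is a single polygon with 16 vertices. Extrusion per mm of travel: 0.4 × 0.15 / (π × 0.875²) = 0.024945. Accumulating E over each segment gives final E = 1.5560.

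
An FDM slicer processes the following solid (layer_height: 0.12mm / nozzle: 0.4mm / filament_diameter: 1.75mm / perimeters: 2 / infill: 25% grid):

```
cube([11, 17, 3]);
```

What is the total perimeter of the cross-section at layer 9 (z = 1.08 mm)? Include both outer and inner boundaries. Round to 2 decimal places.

At z = 1.08 mm: the cube (footprint 11×17) is included at this height (perimeter 56.00 mm). Overall, the cross-section is a single solid region. Total boundary length (outer) = 56.00 mm.

56.00 mm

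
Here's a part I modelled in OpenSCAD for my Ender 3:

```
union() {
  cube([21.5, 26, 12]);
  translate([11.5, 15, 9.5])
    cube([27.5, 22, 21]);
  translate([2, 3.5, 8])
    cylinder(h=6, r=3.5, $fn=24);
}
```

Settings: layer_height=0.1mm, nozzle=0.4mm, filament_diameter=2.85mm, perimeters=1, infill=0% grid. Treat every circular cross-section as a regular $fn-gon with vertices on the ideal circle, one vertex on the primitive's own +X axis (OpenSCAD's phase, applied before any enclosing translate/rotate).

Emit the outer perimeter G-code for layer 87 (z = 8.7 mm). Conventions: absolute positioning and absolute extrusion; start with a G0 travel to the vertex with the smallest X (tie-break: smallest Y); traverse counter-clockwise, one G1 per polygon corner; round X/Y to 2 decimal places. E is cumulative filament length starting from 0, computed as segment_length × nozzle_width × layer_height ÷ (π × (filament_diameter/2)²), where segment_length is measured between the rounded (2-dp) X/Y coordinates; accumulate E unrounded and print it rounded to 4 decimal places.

At z = 8.7 mm: the 21.5×26 cube contributes its full rectangle; the cube at (11.5, 15) is not intersected at this z (z outside [9.5, 30.5]); the r=3.5 cylinder at (2, 3.5) contributes a regular 24-gon of circumradius 3.5; Combining (union): the regions partially overlap (shared area 32.14 mm²), so overlapping operands fuse into one piece — 1 connected region. The outline is a single polygon with 13 vertices. Extrusion per mm of travel: 0.4 × 0.1 / (π × 1.425²) = 0.006270. Accumulating E over each segment gives final E = 0.6019.

G0 X-1.50 Y3.50 Z8.70
G1 X-1.38 Y2.59 E0.0058
G1 X-1.03 Y1.75 E0.0115
G1 X-0.47 Y1.03 E0.0172
G1 X0.00 Y0.66 E0.0209
G1 X0.00 Y0.00 E0.0251
G1 X21.50 Y0.00 E0.1599
G1 X21.50 Y26.00 E0.3229
G1 X0.00 Y26.00 E0.4577
G1 X0.00 Y6.34 E0.5810
G1 X-0.47 Y5.97 E0.5847
G1 X-1.03 Y5.25 E0.5905
G1 X-1.38 Y4.41 E0.5962
G1 X-1.50 Y3.50 E0.6019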